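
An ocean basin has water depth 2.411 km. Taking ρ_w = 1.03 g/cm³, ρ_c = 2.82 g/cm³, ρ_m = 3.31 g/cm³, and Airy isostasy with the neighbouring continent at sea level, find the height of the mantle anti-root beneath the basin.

8.81 km

By Archimedes' principle applied to the lithosphere: replacing crust with seawater at the top is compensated by replacing crust with mantle at the base: d (ρ_c − ρ_w) = a (ρ_m − ρ_c).
a = d (ρ_c − ρ_w)/(ρ_m − ρ_c) = 2.411 km × 1.79/0.49 = 8.81 km.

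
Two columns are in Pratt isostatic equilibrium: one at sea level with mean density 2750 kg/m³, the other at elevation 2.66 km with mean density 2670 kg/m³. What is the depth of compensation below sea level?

ρ_ref D = ρ (D + h) → D (ρ_ref − ρ) = ρ h.
D = ρ h/(ρ_ref − ρ) = 2670 × 2.66 km/(2750 − 2670) = 88.8 km.

88.8 km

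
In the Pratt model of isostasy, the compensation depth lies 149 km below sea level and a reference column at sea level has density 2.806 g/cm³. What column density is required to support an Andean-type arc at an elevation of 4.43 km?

2.72 g/cm³

Pratt balance: ρ_ref D = ρ (D + h).
ρ = ρ_ref D/(D + h) = 2.806 × 149 km/(149 km + 4.43 km) = 2.72 g/cm³.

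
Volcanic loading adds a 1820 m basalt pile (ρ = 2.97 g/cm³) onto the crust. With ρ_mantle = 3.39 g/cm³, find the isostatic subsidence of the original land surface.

Subaerial loading: s = t ρ_load / ρ_m.
s = 1820 m × 2.97/3.39 = 1590 m.

1590 m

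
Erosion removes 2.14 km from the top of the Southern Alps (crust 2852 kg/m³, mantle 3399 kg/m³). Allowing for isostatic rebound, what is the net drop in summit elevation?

Rebound u = e ρ_c/ρ_m = 2.14 km × 2852/3399 = 1.796 km.
Net surface drop = e − u = 2.14 km − 1.796 km = e (ρ_m − ρ_c)/ρ_m = 0.344 km.

0.344 km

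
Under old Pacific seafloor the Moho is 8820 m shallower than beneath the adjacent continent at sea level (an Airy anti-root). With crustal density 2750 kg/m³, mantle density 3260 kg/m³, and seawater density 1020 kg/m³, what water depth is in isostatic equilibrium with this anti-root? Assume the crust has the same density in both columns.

Replacing a thickness d of crust by seawater at the top must be balanced by replacing crust with mantle at the base: d (ρ_c − ρ_w) = a (ρ_m − ρ_c).
d = a (ρ_m − ρ_c)/(ρ_c − ρ_w) = 8820 m × 510/1730 = 2600 m.

2600 m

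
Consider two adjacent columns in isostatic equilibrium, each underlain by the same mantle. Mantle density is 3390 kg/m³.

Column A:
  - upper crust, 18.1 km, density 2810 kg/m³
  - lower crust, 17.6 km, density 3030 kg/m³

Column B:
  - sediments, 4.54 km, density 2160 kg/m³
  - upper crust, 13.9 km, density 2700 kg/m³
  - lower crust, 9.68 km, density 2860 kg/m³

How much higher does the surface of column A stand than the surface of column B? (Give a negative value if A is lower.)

For any compensation level in the mantle, the mantle terms cancel and isostasy reduces to e = (Σt_A − Σt_B) − (Σ(ρt)_A − Σ(ρt)_B) / ρ_m.
Σt_A = 35.7 km; Σt_B = 28.12 km; Σ(ρt)_A = 104189; Σ(ρt)_B = 75021.2 (in km·kg/m³).
e = (35.7 − 28.12) − (104189 − 75021.2) / 3390 = −1.02 km.

−1.02 km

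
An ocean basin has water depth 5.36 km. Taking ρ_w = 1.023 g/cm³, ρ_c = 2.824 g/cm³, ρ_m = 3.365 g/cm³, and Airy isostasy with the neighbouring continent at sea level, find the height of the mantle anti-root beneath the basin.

Equating mass per unit area of the two columns: replacing crust with seawater at the top is compensated by replacing crust with mantle at the base: d (ρ_c − ρ_w) = a (ρ_m − ρ_c).
a = d (ρ_c − ρ_w)/(ρ_m − ρ_c) = 5.36 km × 1.801/0.541 = 17.8 km.

17.8 km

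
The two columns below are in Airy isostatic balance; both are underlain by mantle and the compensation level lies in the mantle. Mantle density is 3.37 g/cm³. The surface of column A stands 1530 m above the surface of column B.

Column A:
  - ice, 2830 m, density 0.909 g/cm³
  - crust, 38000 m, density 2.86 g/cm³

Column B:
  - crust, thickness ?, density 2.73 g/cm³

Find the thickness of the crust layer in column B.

33100 m

Take the compensation level at the base of the deeper column (depth z_c below the surface of column A) and equate Σ ρ_i t_i down to z_c; mantle fills any gap and the z_c terms cancel.
Column A: 2830×0.909 + 38000×2.86 + (z_c − 40830)×3.37
Column B: 1530×0 + x×2.73 + (z_c − 1530 − 0 − x)×3.37
The z_c×3.37 term appears on both sides and cancels. Collect the known terms of each column as K = Σ(ρt)_known − 3.37 × (depth of known layers): K_A = 111252.47 − 3.37×40830 = −26344.63; K_B = 0 − 3.37×(1530 + 0) = −5156.1.
Balance: K_A = K_B − x×(3.37 − 2.73), so x = (K_B − K_A)/(3.37 − 2.73) = 21188.5/0.64 = 33100 m.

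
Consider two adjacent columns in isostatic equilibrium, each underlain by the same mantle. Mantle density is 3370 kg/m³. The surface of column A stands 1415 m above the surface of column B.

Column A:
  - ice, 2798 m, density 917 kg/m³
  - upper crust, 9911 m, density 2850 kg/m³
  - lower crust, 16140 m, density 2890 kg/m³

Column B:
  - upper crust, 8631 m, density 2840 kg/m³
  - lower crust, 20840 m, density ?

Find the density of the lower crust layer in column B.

Take the compensation level at the base of the deeper column (depth z_c below the surface of column A) and equate Σ ρ_i t_i down to z_c; mantle fills any gap and the z_c terms cancel.
Column A: 2798×917 + 9911×2850 + 16140×2890 + (z_c − 28849)×3370
Column B: 1415×0 + 8631×2840 + 20840×ρ + (z_c − 1415 − 29471)×3370
The z_c×3370 term appears on both sides and cancels. Collect the known terms of each column as K = Σ(ρt)_known − 3370 × (depth of known layers): K_A = 77456716 − 3370×28849 = −19764414; K_B = 24512040 − 3370×(1415 + 29471) = −79573780.
Balance: K_A = K_B + 20840×ρ, so ρ = (K_A − K_B)/20840 = 59809400/20840 = 2870 kg/m³.

2870 kg/m³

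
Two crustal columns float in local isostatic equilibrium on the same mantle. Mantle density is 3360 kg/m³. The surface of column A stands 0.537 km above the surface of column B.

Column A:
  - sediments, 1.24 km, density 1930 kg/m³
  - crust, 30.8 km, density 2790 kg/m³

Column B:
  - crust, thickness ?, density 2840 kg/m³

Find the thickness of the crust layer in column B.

Take the compensation level at the base of the deeper column (depth z_c below the surface of column A) and equate Σ ρ_i t_i down to z_c; mantle fills any gap and the z_c terms cancel.
Column A: 1.24×1930 + 30.8×2790 + (z_c − 32.04)×3360
Column B: 0.537×0 + x×2840 + (z_c − 0.537 − 0 − x)×3360
The z_c×3360 term appears on both sides and cancels. Collect the known terms of each column as K = Σ(ρt)_known − 3360 × (depth of known layers): K_A = 88325.2 − 3360×32.04 = −19329.2; K_B = 0 − 3360×(0.537 + 0) = −1804.32.
Balance: K_A = K_B − x×(3360 − 2840), so x = (K_B − K_A)/(3360 − 2840) = 17524.9/520 = 33.7 km.

33.7 km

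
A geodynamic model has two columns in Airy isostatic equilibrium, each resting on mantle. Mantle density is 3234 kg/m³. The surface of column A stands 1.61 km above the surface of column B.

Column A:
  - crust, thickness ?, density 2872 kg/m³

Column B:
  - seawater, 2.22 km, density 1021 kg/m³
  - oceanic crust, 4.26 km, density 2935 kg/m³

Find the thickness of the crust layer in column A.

31.5 km

Take the compensation level at the base of the deeper column (depth z_c below the surface of column A) and equate Σ ρ_i t_i down to z_c; mantle fills any gap and the z_c terms cancel.
Column A: x×2872 + (z_c − 0 − x)×3234
Column B: 1.61×0 + 2.22×1021 + 4.26×2935 + (z_c − 1.61 − 6.48)×3234
The z_c×3234 term appears on both sides and cancels. Collect the known terms of each column as K = Σ(ρt)_known − 3234 × (depth of known layers): K_A = 0 − 3234×0 = 0; K_B = 14769.72 − 3234×(1.61 + 6.48) = −11393.34.
Balance: K_A − x×(3234 − 2872) = K_B, so x = (K_A − K_B)/(3234 − 2872) = 11393.3/362 = 31.5 km.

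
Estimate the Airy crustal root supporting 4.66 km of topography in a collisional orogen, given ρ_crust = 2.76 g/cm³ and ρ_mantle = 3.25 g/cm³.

For local isostatic compensation: the weight of the topography is balanced by the buoyancy of the root, ρ_c h = (ρ_m − ρ_c) r.
r = h · ρ_c / (ρ_m − ρ_c) = 4.66 km × 2.76 / (3.25 − 2.76) = 26.2 km.

26.2 km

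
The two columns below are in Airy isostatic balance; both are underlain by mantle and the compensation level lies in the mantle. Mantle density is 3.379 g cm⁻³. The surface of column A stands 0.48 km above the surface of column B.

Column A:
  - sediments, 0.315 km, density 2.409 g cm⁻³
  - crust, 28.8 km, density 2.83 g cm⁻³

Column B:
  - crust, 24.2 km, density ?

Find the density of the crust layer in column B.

Take the compensation level at the base of the deeper column (depth z_c below the surface of column A) and equate Σ ρ_i t_i down to z_c; mantle fills any gap and the z_c terms cancel.
Column A: 0.315×2.409 + 28.8×2.83 + (z_c − 29.115)×3.379
Column B: 0.48×0 + 24.2×ρ + (z_c − 0.48 − 24.2)×3.379
The z_c×3.379 term appears on both sides and cancels. Collect the known terms of each column as K = Σ(ρt)_known − 3.379 × (depth of known layers): K_A = 82.262835 − 3.379×29.115 = −16.11675; K_B = 0 − 3.379×(0.48 + 24.2) = −83.39372.
Balance: K_A = K_B + 24.2×ρ, so ρ = (K_A − K_B)/24.2 = 67.277/24.2 = 2.78 g cm⁻³.

2.78 g cm⁻³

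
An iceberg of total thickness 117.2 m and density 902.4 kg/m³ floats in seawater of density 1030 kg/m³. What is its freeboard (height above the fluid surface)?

14.5 m

Floating equilibrium: submerged depth d = t ρ_obj/ρ_fluid = 117.2 m × 902.4/1030 = 102.7 m.
Freeboard = t − d = 117.2 m − 102.7 m = 14.5 m.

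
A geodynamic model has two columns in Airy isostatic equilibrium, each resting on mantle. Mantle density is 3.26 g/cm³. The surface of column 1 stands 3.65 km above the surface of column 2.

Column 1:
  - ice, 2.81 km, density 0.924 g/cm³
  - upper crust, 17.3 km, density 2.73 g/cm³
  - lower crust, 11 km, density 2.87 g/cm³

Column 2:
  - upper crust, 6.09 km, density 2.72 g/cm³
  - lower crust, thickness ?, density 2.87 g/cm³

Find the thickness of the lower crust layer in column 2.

12.4 km

Take the compensation level at the base of the deeper column (depth z_c below the surface of column 1) and equate Σ ρ_i t_i down to z_c; mantle fills any gap and the z_c terms cancel.
Column 1: 2.81×0.924 + 17.3×2.73 + 11×2.87 + (z_c − 31.11)×3.26
Column 2: 3.65×0 + 6.09×2.72 + x×2.87 + (z_c − 3.65 − 6.09 − x)×3.26
The z_c×3.26 term appears on both sides and cancels. Collect the known terms of each column as K = Σ(ρt)_known − 3.26 × (depth of known layers): K_1 = 81.39544 − 3.26×31.11 = −20.02316; K_2 = 16.5648 − 3.26×(3.65 + 6.09) = −15.1876.
Balance: K_1 = K_2 − x×(3.26 − 2.87), so x = (K_2 − K_1)/(3.26 − 2.87) = 4.83556/0.39 = 12.4 km.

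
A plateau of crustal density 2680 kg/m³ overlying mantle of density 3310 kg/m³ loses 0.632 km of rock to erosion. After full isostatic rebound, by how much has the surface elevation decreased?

0.12 km

Rebound u = e ρ_c/ρ_m = 0.632 km × 2680/3310 = 0.5117 km.
Net surface drop = e − u = 0.632 km − 0.5117 km = e (ρ_m − ρ_c)/ρ_m = 0.12 km.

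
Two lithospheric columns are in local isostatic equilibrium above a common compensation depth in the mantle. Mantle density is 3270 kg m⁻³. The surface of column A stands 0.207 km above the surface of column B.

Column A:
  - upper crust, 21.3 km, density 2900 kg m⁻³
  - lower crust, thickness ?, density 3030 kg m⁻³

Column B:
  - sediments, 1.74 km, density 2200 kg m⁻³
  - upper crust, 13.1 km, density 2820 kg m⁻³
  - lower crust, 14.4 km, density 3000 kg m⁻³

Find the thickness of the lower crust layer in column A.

Take the compensation level at the base of the deeper column (depth z_c below the surface of column A) and equate Σ ρ_i t_i down to z_c; mantle fills any gap and the z_c terms cancel.
Column A: 21.3×2900 + x×3030 + (z_c − 21.3 − x)×3270
Column B: 0.207×0 + 1.74×2200 + 13.1×2820 + 14.4×3000 + (z_c − 0.207 − 29.24)×3270
The z_c×3270 term appears on both sides and cancels. Collect the known terms of each column as K = Σ(ρt)_known − 3270 × (depth of known layers): K_A = 61770 − 3270×21.3 = −7881; K_B = 83970 − 3270×(0.207 + 29.24) = −12321.69.
Balance: K_A − x×(3270 − 3030) = K_B, so x = (K_A − K_B)/(3270 − 3030) = 4440.69/240 = 18.5 km.

18.5 km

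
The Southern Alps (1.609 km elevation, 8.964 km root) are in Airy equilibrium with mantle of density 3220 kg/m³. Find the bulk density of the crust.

ρ_c h = (ρ_m − ρ_c) r → ρ_c (h + r) = ρ_m r → ρ_c = ρ_m r / (h + r).
ρ_c = 3220 × 8.964 km / (1.609 km + 8.964 km) = 2730 kg/m³.

2730 kg/m³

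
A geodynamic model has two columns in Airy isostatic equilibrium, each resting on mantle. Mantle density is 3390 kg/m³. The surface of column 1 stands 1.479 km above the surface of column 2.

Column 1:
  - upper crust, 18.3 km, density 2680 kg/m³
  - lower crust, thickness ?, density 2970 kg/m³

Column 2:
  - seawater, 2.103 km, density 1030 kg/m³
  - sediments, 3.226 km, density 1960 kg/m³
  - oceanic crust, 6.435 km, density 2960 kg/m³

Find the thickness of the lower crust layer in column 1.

Take the compensation level at the base of the deeper column (depth z_c below the surface of column 1) and equate Σ ρ_i t_i down to z_c; mantle fills any gap and the z_c terms cancel.
Column 1: 18.3×2680 + x×2970 + (z_c − 18.3 − x)×3390
Column 2: 1.479×0 + 2.103×1030 + 3.226×1960 + 6.435×2960 + (z_c − 1.479 − 11.764)×3390
The z_c×3390 term appears on both sides and cancels. Collect the known terms of each column as K = Σ(ρt)_known − 3390 × (depth of known layers): K_1 = 49044 − 3390×18.3 = −12993; K_2 = 27536.65 − 3390×(1.479 + 11.764) = −17357.12.
Balance: K_1 − x×(3390 − 2970) = K_2, so x = (K_1 − K_2)/(3390 − 2970) = 4364.12/420 = 10.4 km.

10.4 km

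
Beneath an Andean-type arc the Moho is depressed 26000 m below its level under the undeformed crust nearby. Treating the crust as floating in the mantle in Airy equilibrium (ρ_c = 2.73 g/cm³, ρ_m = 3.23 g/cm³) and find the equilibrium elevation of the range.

4760 m

Equating mass per unit area of the two columns: ρ_c h = (ρ_m − ρ_c) r.
h = r (ρ_m − ρ_c) / ρ_c = 26000 m × (3.23 − 2.73) / 2.73 = 4760 m.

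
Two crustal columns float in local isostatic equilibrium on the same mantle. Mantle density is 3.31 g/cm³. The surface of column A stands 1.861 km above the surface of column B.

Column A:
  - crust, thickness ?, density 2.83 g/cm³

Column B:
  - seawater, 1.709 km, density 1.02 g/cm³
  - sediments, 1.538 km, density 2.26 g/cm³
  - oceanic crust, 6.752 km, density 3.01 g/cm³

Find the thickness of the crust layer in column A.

Take the compensation level at the base of the deeper column (depth z_c below the surface of column A) and equate Σ ρ_i t_i down to z_c; mantle fills any gap and the z_c terms cancel.
Column A: x×2.83 + (z_c − 0 − x)×3.31
Column B: 1.861×0 + 1.709×1.02 + 1.538×2.26 + 6.752×3.01 + (z_c − 1.861 − 9.999)×3.31
The z_c×3.31 term appears on both sides and cancels. Collect the known terms of each column as K = Σ(ρt)_known − 3.31 × (depth of known layers): K_A = 0 − 3.31×0 = 0; K_B = 25.54258 − 3.31×(1.861 + 9.999) = −13.71402.
Balance: K_A − x×(3.31 − 2.83) = K_B, so x = (K_A − K_B)/(3.31 − 2.83) = 13.714/0.48 = 28.6 km.

28.6 km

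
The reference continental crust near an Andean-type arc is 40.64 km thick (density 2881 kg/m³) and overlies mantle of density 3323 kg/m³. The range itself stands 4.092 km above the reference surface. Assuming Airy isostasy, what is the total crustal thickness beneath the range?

71.4 km

Root depth r = h ρ_c / (ρ_m − ρ_c) = 4.092 km × 2881 / 442 = 26.67 km.
Total thickness = T + h + r = 40.64 km + 4.092 km + 26.67 km = 71.4 km.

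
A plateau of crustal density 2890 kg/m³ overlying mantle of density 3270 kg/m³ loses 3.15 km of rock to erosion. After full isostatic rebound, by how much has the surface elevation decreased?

Rebound u = e ρ_c/ρ_m = 3.15 km × 2890/3270 = 2.784 km.
Net surface drop = e − u = 3.15 km − 2.784 km = e (ρ_m − ρ_c)/ρ_m = 0.366 km.

0.366 km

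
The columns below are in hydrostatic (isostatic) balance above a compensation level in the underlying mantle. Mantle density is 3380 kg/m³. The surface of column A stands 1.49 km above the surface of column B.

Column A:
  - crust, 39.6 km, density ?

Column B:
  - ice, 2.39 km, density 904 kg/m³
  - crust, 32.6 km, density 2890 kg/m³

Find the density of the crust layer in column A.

Take the compensation level at the base of the deeper column (depth z_c below the surface of column A) and equate Σ ρ_i t_i down to z_c; mantle fills any gap and the z_c terms cancel.
Column A: 39.6×ρ + (z_c − 39.6)×3380
Column B: 1.49×0 + 2.39×904 + 32.6×2890 + (z_c − 1.49 − 34.99)×3380
The z_c×3380 term appears on both sides and cancels. Collect the known terms of each column as K = Σ(ρt)_known − 3380 × (depth of known layers): K_A = 0 − 3380×39.6 = −133848; K_B = 96374.56 − 3380×(1.49 + 34.99) = −26927.84.
Balance: K_A + 39.6×ρ = K_B, so ρ = (K_B − K_A)/39.6 = 106920/39.6 = 2700 kg/m³.

2700 kg/m³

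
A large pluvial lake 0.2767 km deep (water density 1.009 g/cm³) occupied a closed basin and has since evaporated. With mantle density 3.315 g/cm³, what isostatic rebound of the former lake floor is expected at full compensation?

u = d ρ_w/ρ_m = 0.2767 km × 1.009/3.315 = 0.0842 km.

0.0842 km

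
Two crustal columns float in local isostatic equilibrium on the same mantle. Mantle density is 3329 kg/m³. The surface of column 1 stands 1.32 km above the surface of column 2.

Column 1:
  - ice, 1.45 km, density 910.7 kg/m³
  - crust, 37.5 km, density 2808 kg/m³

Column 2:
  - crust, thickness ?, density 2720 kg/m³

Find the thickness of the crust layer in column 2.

30.6 km

Take the compensation level at the base of the deeper column (depth z_c below the surface of column 1) and equate Σ ρ_i t_i down to z_c; mantle fills any gap and the z_c terms cancel.
Column 1: 1.45×910.7 + 37.5×2808 + (z_c − 38.95)×3329
Column 2: 1.32×0 + x×2720 + (z_c − 1.32 − 0 − x)×3329
The z_c×3329 term appears on both sides and cancels. Collect the known terms of each column as K = Σ(ρt)_known − 3329 × (depth of known layers): K_1 = 106620.515 − 3329×38.95 = −23044.035; K_2 = 0 − 3329×(1.32 + 0) = −4394.28.
Balance: K_1 = K_2 − x×(3329 − 2720), so x = (K_2 − K_1)/(3329 − 2720) = 18649.8/609 = 30.6 km.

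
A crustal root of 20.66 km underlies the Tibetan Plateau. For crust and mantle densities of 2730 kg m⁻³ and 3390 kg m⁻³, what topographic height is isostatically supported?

4.99 km

For local isostatic compensation: ρ_c h = (ρ_m − ρ_c) r.
h = r (ρ_m − ρ_c) / ρ_c = 20.66 km × (3390 − 2730) / 2730 = 4.99 km.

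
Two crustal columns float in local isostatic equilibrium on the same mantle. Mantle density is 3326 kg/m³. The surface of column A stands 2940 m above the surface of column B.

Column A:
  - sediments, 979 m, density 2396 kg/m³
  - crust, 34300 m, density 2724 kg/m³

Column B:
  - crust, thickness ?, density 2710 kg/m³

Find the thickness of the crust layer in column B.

19100 m

Take the compensation level at the base of the deeper column (depth z_c below the surface of column A) and equate Σ ρ_i t_i down to z_c; mantle fills any gap and the z_c terms cancel.
Column A: 979×2396 + 34300×2724 + (z_c − 35279)×3326
Column B: 2940×0 + x×2710 + (z_c − 2940 − 0 − x)×3326
The z_c×3326 term appears on both sides and cancels. Collect the known terms of each column as K = Σ(ρt)_known − 3326 × (depth of known layers): K_A = 95778884 − 3326×35279 = −21559070; K_B = 0 − 3326×(2940 + 0) = −9778440.
Balance: K_A = K_B − x×(3326 − 2710), so x = (K_B − K_A)/(3326 − 2710) = 11780600/616 = 19100 m.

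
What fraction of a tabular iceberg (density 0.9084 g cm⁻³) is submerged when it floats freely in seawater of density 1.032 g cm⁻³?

Submerged fraction = ρ_obj/ρ_fluid = 0.9084/1.032 = 88%.

88%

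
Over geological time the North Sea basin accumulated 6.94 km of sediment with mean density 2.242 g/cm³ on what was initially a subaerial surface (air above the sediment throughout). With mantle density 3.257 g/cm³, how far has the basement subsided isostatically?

4.78 km

Subaerial load: s = t ρ_sed / ρ_m = 6.94 km × 2.242/3.257 = 4.78 km.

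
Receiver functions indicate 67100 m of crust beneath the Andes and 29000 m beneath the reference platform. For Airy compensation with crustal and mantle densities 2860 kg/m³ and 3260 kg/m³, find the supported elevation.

4670 m

Excess crust Δ = 67100 m − 29000 m = 38100 m, split between elevation h and root r with h + r = Δ.
Airy balance ρ_c h = (ρ_m − ρ_c) r gives r = h ρ_c/(ρ_m − ρ_c), so h (1 + ρ_c/(ρ_m − ρ_c)) = Δ, i.e. h = Δ (ρ_m − ρ_c)/ρ_m.
h = 38100 m × 400/3260 = 4670 m.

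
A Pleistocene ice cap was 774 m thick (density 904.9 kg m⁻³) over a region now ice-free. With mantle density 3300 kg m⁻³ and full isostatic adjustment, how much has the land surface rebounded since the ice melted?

Removing the load lets mantle flow back in; uplift u satisfies ρ_ice t = ρ_m u.
u = t ρ_ice/ρ_m = 774 m × 904.9/3300 = 212 m.

212 m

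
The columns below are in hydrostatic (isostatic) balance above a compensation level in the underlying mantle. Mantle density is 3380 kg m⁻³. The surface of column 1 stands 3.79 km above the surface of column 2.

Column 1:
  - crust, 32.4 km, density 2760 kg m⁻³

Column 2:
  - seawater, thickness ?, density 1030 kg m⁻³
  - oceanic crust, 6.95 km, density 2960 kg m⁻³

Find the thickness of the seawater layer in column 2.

1.85 km

Take the compensation level at the base of the deeper column (depth z_c below the surface of column 1) and equate Σ ρ_i t_i down to z_c; mantle fills any gap and the z_c terms cancel.
Column 1: 32.4×2760 + (z_c − 32.4)×3380
Column 2: 3.79×0 + x×1030 + 6.95×2960 + (z_c − 3.79 − 6.95 − x)×3380
The z_c×3380 term appears on both sides and cancels. Collect the known terms of each column as K = Σ(ρt)_known − 3380 × (depth of known layers): K_1 = 89424 − 3380×32.4 = −20088; K_2 = 20572 − 3380×(3.79 + 6.95) = −15729.2.
Balance: K_1 = K_2 − x×(3380 − 1030), so x = (K_2 − K_1)/(3380 − 1030) = 4358.8/2350 = 1.85 km.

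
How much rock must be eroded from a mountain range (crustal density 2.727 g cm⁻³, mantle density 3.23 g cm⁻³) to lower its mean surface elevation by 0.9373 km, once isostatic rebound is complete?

6.02 km

Net drop Δ = e − u = e − e ρ_c/ρ_m = e (ρ_m − ρ_c)/ρ_m.
e = Δ ρ_m/(ρ_m − ρ_c) = 0.9373 km × 3.23/0.503 = 6.02 km.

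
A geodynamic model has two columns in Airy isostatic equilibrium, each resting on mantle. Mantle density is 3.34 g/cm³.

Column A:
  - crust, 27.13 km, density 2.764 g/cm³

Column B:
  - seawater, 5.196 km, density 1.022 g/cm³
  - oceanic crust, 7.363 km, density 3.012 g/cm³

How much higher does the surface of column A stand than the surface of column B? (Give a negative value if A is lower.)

For any compensation level in the mantle, the mantle terms cancel and isostasy reduces to e = (Σt_A − Σt_B) − (Σ(ρt)_A − Σ(ρt)_B) / ρ_m.
Σt_A = 27.13 km; Σt_B = 12.559 km; Σ(ρt)_A = 74.98732; Σ(ρt)_B = 27.487668 (in km·g/cm³).
e = (27.13 − 12.559) − (74.98732 − 27.487668) / 3.34 = 0.35 km.

0.35 km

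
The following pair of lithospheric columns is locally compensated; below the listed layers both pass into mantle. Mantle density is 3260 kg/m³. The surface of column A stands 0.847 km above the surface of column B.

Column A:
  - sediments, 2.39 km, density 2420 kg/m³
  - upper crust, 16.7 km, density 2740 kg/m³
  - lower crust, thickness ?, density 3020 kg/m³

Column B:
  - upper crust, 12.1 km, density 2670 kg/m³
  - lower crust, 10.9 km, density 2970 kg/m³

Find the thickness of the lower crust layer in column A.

9.87 km

Take the compensation level at the base of the deeper column (depth z_c below the surface of column A) and equate Σ ρ_i t_i down to z_c; mantle fills any gap and the z_c terms cancel.
Column A: 2.39×2420 + 16.7×2740 + x×3020 + (z_c − 19.09 − x)×3260
Column B: 0.847×0 + 12.1×2670 + 10.9×2970 + (z_c − 0.847 − 23)×3260
The z_c×3260 term appears on both sides and cancels. Collect the known terms of each column as K = Σ(ρt)_known − 3260 × (depth of known layers): K_A = 51541.8 − 3260×19.09 = −10691.6; K_B = 64680 − 3260×(0.847 + 23) = −13061.22.
Balance: K_A − x×(3260 − 3020) = K_B, so x = (K_A − K_B)/(3260 − 3020) = 2369.62/240 = 9.87 km.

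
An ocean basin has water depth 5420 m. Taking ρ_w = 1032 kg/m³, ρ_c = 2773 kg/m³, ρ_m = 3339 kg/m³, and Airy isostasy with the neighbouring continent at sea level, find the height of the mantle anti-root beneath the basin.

16700 m

By Archimedes' principle applied to the lithosphere: replacing crust with seawater at the top is compensated by replacing crust with mantle at the base: d (ρ_c − ρ_w) = a (ρ_m − ρ_c).
a = d (ρ_c − ρ_w)/(ρ_m − ρ_c) = 5420 m × 1741/566 = 16700 m.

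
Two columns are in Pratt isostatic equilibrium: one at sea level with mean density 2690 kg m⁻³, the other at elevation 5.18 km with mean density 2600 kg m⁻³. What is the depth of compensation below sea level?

ρ_ref D = ρ (D + h) → D (ρ_ref − ρ) = ρ h.
D = ρ h/(ρ_ref − ρ) = 2600 × 5.18 km/(2690 − 2600) = 150 km.

150 km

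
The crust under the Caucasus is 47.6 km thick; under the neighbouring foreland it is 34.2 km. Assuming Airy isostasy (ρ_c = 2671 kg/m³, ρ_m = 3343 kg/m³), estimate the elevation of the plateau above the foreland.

2.69 km

Excess crust Δ = 47.6 km − 34.2 km = 13.4 km, split between elevation h and root r with h + r = Δ.
Airy balance ρ_c h = (ρ_m − ρ_c) r gives r = h ρ_c/(ρ_m − ρ_c), so h (1 + ρ_c/(ρ_m − ρ_c)) = Δ, i.e. h = Δ (ρ_m − ρ_c)/ρ_m.
h = 13.4 km × 672/3343 = 2.69 km.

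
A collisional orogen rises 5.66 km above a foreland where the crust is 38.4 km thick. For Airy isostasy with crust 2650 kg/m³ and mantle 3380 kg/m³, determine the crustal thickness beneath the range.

64.6 km

Root depth r = h ρ_c / (ρ_m − ρ_c) = 5.66 km × 2650 / 730 = 20.55 km.
Total thickness = T + h + r = 38.4 km + 5.66 km + 20.55 km = 64.6 km.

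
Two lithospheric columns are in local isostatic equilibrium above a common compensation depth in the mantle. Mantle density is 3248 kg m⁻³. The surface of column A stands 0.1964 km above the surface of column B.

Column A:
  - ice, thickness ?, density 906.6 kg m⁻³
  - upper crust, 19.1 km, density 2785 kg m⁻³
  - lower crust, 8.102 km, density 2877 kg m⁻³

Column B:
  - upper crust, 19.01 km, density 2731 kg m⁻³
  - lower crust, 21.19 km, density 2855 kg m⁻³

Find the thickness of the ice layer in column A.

2.97 km

Take the compensation level at the base of the deeper column (depth z_c below the surface of column A) and equate Σ ρ_i t_i down to z_c; mantle fills any gap and the z_c terms cancel.
Column A: x×906.6 + 19.1×2785 + 8.102×2877 + (z_c − 27.202 − x)×3248
Column B: 0.1964×0 + 19.01×2731 + 21.19×2855 + (z_c − 0.1964 − 40.2)×3248
The z_c×3248 term appears on both sides and cancels. Collect the known terms of each column as K = Σ(ρt)_known − 3248 × (depth of known layers): K_A = 76502.954 − 3248×27.202 = −11849.142; K_B = 112413.76 − 3248×(0.1964 + 40.2) = −18793.7472.
Balance: K_A − x×(3248 − 906.6) = K_B, so x = (K_A − K_B)/(3248 − 906.6) = 6944.61/2341.4 = 2.97 km.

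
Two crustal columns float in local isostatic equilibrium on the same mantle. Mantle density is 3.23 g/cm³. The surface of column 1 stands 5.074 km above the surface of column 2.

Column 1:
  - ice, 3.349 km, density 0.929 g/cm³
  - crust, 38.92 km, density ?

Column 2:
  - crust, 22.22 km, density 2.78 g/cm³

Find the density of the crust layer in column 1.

2.75 g/cm³

Take the compensation level at the base of the deeper column (depth z_c below the surface of column 1) and equate Σ ρ_i t_i down to z_c; mantle fills any gap and the z_c terms cancel.
Column 1: 3.349×0.929 + 38.92×ρ + (z_c − 42.269)×3.23
Column 2: 5.074×0 + 22.22×2.78 + (z_c − 5.074 − 22.22)×3.23
The z_c×3.23 term appears on both sides and cancels. Collect the known terms of each column as K = Σ(ρt)_known − 3.23 × (depth of known layers): K_1 = 3.111221 − 3.23×42.269 = −133.417649; K_2 = 61.7716 − 3.23×(5.074 + 22.22) = −26.38802.
Balance: K_1 + 38.92×ρ = K_2, so ρ = (K_2 − K_1)/38.92 = 107.03/38.92 = 2.75 g/cm³.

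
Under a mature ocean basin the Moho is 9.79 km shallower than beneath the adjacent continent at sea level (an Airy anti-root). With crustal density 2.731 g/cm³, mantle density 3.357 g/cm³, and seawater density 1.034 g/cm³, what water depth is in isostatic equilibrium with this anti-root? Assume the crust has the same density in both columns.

Replacing a thickness d of crust by seawater at the top must be balanced by replacing crust with mantle at the base: d (ρ_c − ρ_w) = a (ρ_m − ρ_c).
d = a (ρ_m − ρ_c)/(ρ_c − ρ_w) = 9.79 km × 0.626/1.697 = 3.61 km.

3.61 km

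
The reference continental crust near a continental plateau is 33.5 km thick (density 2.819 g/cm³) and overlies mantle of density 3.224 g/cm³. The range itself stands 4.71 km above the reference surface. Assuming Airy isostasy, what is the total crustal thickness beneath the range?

71 km

Root depth r = h ρ_c / (ρ_m − ρ_c) = 4.71 km × 2.819 / 0.405 = 32.78 km.
Total thickness = T + h + r = 33.5 km + 4.71 km + 32.78 km = 71 km.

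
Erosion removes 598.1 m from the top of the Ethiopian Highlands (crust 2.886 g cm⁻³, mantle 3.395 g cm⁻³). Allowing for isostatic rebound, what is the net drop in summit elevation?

89.7 m

Rebound u = e ρ_c/ρ_m = 598.1 m × 2.886/3.395 = 508.4 m.
Net surface drop = e − u = 598.1 m − 508.4 m = e (ρ_m − ρ_c)/ρ_m = 89.7 m.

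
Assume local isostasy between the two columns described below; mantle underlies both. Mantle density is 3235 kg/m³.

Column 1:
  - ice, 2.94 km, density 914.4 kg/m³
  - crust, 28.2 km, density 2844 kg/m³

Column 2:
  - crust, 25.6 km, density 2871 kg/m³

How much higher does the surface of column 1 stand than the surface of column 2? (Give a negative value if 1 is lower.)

2.64 km

For any compensation level in the mantle, the mantle terms cancel and isostasy reduces to e = (Σt_1 − Σt_2) − (Σ(ρt)_1 − Σ(ρt)_2) / ρ_m.
Σt_1 = 31.14 km; Σt_2 = 25.6 km; Σ(ρt)_1 = 82889.136; Σ(ρt)_2 = 73497.6 (in km·kg/m³).
e = (31.14 − 25.6) − (82889.136 − 73497.6) / 3235 = 2.64 km.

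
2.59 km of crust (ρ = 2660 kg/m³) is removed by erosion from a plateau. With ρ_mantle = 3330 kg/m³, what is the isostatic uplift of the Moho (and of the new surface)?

Unloading: uplift u = e ρ_c/ρ_m = 2.59 km × 2660/3330 = 2.07 km.

2.07 km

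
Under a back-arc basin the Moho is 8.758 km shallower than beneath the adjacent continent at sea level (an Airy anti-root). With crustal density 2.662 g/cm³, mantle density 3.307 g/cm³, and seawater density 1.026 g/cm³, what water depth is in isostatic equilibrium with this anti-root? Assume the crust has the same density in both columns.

3.45 km

Replacing a thickness d of crust by seawater at the top must be balanced by replacing crust with mantle at the base: d (ρ_c − ρ_w) = a (ρ_m − ρ_c).
d = a (ρ_m − ρ_c)/(ρ_c − ρ_w) = 8.758 km × 0.645/1.636 = 3.45 km.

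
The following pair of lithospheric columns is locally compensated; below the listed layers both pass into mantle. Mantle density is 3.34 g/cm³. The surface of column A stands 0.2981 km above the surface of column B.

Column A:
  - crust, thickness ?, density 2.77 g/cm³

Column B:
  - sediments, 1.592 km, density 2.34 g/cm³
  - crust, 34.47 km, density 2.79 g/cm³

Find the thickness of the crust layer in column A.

Take the compensation level at the base of the deeper column (depth z_c below the surface of column A) and equate Σ ρ_i t_i down to z_c; mantle fills any gap and the z_c terms cancel.
Column A: x×2.77 + (z_c − 0 − x)×3.34
Column B: 0.2981×0 + 1.592×2.34 + 34.47×2.79 + (z_c − 0.2981 − 36.062)×3.34
The z_c×3.34 term appears on both sides and cancels. Collect the known terms of each column as K = Σ(ρt)_known − 3.34 × (depth of known layers): K_A = 0 − 3.34×0 = 0; K_B = 99.89658 − 3.34×(0.2981 + 36.062) = −21.546154.
Balance: K_A − x×(3.34 − 2.77) = K_B, so x = (K_A − K_B)/(3.34 − 2.77) = 21.5462/0.57 = 37.8 km.

37.8 km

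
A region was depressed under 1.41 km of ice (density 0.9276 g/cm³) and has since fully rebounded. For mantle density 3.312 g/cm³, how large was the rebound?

0.395 km

Removing the load lets mantle flow back in; uplift u satisfies ρ_ice t = ρ_m u.
u = t ρ_ice/ρ_m = 1.41 km × 0.9276/3.312 = 0.395 km.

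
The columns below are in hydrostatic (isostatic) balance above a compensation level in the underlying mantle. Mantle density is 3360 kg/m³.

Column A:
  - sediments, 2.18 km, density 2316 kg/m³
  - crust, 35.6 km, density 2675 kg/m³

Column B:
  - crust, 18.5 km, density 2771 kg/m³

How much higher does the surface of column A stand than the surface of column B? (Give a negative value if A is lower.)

For any compensation level in the mantle, the mantle terms cancel and isostasy reduces to e = (Σt_A − Σt_B) − (Σ(ρt)_A − Σ(ρt)_B) / ρ_m.
Σt_A = 37.78 km; Σt_B = 18.5 km; Σ(ρt)_A = 100278.88; Σ(ρt)_B = 51263.5 (in km·kg/m³).
e = (37.78 − 18.5) − (100278.88 − 51263.5) / 3360 = 4.69 km.

4.69 km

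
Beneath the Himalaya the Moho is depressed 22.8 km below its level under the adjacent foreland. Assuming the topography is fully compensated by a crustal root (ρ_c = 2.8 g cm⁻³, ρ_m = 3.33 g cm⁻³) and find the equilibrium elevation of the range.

4.32 km

Isostatic balance requires: ρ_c h = (ρ_m − ρ_c) r.
h = r (ρ_m − ρ_c) / ρ_c = 22.8 km × (3.33 − 2.8) / 2.8 = 4.32 km.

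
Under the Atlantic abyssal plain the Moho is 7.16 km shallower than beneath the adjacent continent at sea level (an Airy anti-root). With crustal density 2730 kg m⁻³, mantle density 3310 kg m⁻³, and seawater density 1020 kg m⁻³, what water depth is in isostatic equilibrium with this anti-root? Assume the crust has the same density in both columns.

Replacing a thickness d of crust by seawater at the top must be balanced by replacing crust with mantle at the base: d (ρ_c − ρ_w) = a (ρ_m − ρ_c).
d = a (ρ_m − ρ_c)/(ρ_c − ρ_w) = 7.16 km × 580/1710 = 2.43 km.

2.43 km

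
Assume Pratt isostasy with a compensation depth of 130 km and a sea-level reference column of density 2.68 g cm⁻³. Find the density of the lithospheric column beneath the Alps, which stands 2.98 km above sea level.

Pratt balance: ρ_ref D = ρ (D + h).
ρ = ρ_ref D/(D + h) = 2.68 × 130 km/(130 km + 2.98 km) = 2.62 g cm⁻³.

2.62 g cm⁻³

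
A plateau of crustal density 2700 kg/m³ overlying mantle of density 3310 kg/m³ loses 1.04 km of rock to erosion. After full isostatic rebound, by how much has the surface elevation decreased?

0.192 km

Rebound u = e ρ_c/ρ_m = 1.04 km × 2700/3310 = 0.8483 km.
Net surface drop = e − u = 1.04 km − 0.8483 km = e (ρ_m − ρ_c)/ρ_m = 0.192 km.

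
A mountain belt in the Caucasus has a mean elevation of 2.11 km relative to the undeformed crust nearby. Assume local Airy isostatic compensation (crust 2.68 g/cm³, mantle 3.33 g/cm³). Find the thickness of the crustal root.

8.7 km

For local isostatic compensation: the weight of the topography is balanced by the buoyancy of the root, ρ_c h = (ρ_m − ρ_c) r.
r = h · ρ_c / (ρ_m − ρ_c) = 2.11 km × 2.68 / (3.33 − 2.68) = 8.7 km.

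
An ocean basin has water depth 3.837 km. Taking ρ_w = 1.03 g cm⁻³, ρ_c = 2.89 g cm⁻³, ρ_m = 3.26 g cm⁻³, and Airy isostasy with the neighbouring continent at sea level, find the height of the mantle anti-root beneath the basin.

19.3 km

Isostatic balance requires: replacing crust with seawater at the top is compensated by replacing crust with mantle at the base: d (ρ_c − ρ_w) = a (ρ_m − ρ_c).
a = d (ρ_c − ρ_w)/(ρ_m − ρ_c) = 3.837 km × 1.86/0.37 = 19.3 km.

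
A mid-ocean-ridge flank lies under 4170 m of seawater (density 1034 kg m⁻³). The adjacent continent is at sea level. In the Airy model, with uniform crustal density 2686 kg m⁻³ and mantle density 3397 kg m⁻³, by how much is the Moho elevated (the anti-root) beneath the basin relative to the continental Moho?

9690 m

Balancing pressure at the compensation depth: replacing crust with seawater at the top is compensated by replacing crust with mantle at the base: d (ρ_c − ρ_w) = a (ρ_m − ρ_c).
a = d (ρ_c − ρ_w)/(ρ_m − ρ_c) = 4170 m × 1652/711 = 9690 m.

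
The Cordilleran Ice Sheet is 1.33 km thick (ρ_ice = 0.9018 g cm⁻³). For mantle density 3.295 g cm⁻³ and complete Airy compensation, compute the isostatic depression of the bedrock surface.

0.364 km

Isostatic balance requires: the ice load ρ_ice t is balanced by mantle displaced below, ρ_m s.
s = t ρ_ice / ρ_m = 1.33 km × 0.9018/3.295 = 0.364 km.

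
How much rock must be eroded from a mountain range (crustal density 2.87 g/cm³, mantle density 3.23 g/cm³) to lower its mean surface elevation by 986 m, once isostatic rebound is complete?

Net drop Δ = e − u = e − e ρ_c/ρ_m = e (ρ_m − ρ_c)/ρ_m.
e = Δ ρ_m/(ρ_m − ρ_c) = 986 m × 3.23/0.36 = 8850 m.

8850 m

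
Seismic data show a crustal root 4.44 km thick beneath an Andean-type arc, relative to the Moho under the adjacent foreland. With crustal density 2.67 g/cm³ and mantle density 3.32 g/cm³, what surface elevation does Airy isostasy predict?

In Airy isostatic equilibrium: ρ_c h = (ρ_m − ρ_c) r.
h = r (ρ_m − ρ_c) / ρ_c = 4.44 km × (3.32 − 2.67) / 2.67 = 1.08 km.

1.08 km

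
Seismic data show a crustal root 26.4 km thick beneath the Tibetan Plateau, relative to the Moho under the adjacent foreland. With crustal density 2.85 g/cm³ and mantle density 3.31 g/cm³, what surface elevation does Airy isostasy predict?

For local isostatic compensation: ρ_c h = (ρ_m − ρ_c) r.
h = r (ρ_m − ρ_c) / ρ_c = 26.4 km × (3.31 − 2.85) / 2.85 = 4.26 km.

4.26 km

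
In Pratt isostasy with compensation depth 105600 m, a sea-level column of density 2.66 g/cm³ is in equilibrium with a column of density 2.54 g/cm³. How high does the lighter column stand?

ρ_ref D = ρ (D + h) → h = D (ρ_ref − ρ)/ρ.
h = 105600 m × (2.66 − 2.54)/2.54 = 4990 m.

4990 m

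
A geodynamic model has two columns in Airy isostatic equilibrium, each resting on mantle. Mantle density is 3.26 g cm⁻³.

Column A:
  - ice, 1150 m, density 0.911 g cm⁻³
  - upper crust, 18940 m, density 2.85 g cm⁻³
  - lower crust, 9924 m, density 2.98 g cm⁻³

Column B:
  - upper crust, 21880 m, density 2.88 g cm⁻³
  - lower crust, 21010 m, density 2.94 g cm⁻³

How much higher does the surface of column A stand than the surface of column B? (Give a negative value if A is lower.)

For any compensation level in the mantle, the mantle terms cancel and isostasy reduces to e = (Σt_A − Σt_B) − (Σ(ρt)_A − Σ(ρt)_B) / ρ_m.
Σt_A = 30014 m; Σt_B = 42890 m; Σ(ρt)_A = 84600.17; Σ(ρt)_B = 124783.8 (in m·g cm⁻³).
e = (30014 − 42890) − (84600.17 − 124783.8) / 3.26 = −550 m.

−550 m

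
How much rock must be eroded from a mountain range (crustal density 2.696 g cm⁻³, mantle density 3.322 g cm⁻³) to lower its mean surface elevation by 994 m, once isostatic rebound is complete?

Net drop Δ = e − u = e − e ρ_c/ρ_m = e (ρ_m − ρ_c)/ρ_m.
e = Δ ρ_m/(ρ_m − ρ_c) = 994 m × 3.322/0.626 = 5270 m.

5270 m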